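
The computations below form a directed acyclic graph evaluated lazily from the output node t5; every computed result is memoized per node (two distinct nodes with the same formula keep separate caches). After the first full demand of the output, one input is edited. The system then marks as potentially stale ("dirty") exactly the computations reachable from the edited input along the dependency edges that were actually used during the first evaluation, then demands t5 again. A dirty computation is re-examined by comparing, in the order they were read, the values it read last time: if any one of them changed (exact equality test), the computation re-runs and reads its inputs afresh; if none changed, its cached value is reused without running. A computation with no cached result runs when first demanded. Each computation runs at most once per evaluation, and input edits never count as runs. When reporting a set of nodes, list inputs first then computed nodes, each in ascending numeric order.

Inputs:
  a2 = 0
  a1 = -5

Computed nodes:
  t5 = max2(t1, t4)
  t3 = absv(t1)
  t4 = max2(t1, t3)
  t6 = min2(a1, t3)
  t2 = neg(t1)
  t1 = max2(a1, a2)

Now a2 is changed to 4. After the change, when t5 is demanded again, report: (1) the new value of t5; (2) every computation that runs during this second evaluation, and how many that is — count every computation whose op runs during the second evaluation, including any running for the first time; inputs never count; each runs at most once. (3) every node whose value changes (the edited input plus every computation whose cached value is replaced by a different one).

First demand of the output computes:
  t1 = max2(-5, 0) = 0
  t3 = absv(0) = 0
  t4 = max2(0, 0) = 0
  t5 = max2(0, 0) = 0

After the edit, cleaning proceeds:
  t1: a read changed (a2 0->4) — executes, giving 4.
  t3: a read changed (t1 0->4) — executes, giving 4.
  t4: a read changed (t1 0->4; t3 0->4) — executes, giving 4.
  t5: a read changed (t1 0->4; t4 0->4) — executes, giving 4.

Demanding t5 again yields 4.
4 computations run: t1, t3, t4, t5.
The nodes whose values change: a2, t1, t3, t4, t5.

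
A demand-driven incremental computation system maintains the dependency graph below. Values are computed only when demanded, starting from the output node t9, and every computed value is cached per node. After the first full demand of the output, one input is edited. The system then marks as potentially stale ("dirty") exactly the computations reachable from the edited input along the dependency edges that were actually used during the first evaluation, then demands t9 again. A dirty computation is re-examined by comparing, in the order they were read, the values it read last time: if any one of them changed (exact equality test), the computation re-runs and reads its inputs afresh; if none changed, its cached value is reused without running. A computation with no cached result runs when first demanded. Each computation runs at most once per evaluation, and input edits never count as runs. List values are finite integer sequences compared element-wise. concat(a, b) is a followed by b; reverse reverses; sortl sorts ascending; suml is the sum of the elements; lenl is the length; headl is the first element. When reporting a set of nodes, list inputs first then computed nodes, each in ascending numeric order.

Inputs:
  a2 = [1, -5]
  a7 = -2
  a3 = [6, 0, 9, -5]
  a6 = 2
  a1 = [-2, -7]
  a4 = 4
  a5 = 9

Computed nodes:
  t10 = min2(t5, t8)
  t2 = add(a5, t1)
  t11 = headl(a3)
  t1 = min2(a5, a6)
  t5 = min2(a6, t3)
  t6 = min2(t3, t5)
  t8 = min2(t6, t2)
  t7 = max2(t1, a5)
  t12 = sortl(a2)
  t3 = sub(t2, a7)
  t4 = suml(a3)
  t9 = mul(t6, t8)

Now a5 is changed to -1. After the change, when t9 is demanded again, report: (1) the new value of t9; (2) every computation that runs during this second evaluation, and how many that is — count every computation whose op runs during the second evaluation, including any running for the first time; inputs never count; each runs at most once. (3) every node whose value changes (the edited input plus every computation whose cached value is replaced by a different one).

First evaluation (everything demanded from the output):
  t1 = min2(9, 2) = 2
  t2 = add(9, 2) = 11
  t3 = sub(11, -2) = 13
  t5 = min2(2, 13) = 2
  t6 = min2(13, 2) = 2
  t8 = min2(2, 11) = 2
  t9 = mul(2, 2) = 4

Propagation after the edit:
  t1: runs — a5 9->-1; result -1.
  t2: runs — a5 9->-1; t1 2->-1; result -2.
  t3: runs — t2 11->-2; result 0.
  t5: runs — t3 13->0; result 0.
  t6: runs — t3 13->0; t5 2->0; result 0.
  t8: runs — t6 2->0; t2 11->-2; result -2.
  t9: runs — t6 2->0; t8 2->-2; result 0.

New value of t9: 0.
Computations that run: t1, t2, t3, t5, t6, t8, t9 — 7 in total.
Values that change: a5, t1, t2, t3, t5, t6, t8, t9.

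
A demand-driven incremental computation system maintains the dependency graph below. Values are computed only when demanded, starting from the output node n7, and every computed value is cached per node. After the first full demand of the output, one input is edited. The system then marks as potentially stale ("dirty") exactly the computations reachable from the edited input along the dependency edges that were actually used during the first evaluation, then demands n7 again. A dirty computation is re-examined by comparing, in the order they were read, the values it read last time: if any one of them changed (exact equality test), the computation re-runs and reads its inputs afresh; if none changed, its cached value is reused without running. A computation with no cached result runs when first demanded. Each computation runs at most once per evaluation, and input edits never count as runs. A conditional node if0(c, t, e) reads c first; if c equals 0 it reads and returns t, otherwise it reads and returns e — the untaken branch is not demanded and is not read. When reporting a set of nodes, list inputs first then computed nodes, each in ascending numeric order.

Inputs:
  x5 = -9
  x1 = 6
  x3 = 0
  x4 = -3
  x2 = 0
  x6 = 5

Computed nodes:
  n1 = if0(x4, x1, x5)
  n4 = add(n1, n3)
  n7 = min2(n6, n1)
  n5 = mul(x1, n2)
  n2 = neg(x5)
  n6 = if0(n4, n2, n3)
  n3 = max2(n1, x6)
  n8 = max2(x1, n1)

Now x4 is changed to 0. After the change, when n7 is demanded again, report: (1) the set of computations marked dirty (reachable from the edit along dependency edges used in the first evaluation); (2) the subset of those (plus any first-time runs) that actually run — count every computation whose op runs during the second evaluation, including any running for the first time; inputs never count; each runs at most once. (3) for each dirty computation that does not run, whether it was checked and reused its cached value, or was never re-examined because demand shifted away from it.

Marked dirty: n1, n3, n4, n6, n7.
Computations that run: n1, n3, n4, n6, n7 — 5 in total.
Every dirty computation ran.

First evaluation (everything demanded from the output):
  n1 = if0(x4=-3 -> else branch x5) = -9
  n3 = max2(-9, 5) = 5
  n4 = add(-9, 5) = -4
  n6 = if0(n4=-4 -> else branch n3) = 5
  n7 = min2(5, -9) = -9

Propagation after the edit:
  n1: runs — x4 -3->0; result 6.
  n3: runs — n1 -9->6; result 6.
  n4: runs — n1 -9->6; n3 5->6; result 12.
  n6: runs — n4 -4->12; n3 5->6; result 6.
  n7: runs — n6 5->6; n1 -9->6; result 6.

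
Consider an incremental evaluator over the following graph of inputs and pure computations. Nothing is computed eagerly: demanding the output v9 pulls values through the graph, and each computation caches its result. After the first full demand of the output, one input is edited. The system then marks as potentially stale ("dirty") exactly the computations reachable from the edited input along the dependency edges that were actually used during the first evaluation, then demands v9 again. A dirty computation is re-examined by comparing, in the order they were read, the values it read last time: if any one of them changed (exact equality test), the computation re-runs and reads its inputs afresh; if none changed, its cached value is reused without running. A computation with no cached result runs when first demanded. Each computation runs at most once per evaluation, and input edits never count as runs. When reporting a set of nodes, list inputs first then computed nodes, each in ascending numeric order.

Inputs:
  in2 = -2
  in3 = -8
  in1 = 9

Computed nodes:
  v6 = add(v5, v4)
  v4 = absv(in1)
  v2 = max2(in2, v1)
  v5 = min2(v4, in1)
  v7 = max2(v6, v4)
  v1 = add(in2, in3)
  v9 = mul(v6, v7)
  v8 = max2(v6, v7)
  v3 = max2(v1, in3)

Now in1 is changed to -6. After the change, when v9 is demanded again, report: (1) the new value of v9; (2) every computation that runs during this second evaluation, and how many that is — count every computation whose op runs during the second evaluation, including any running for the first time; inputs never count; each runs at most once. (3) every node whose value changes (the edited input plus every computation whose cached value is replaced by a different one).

v9 now evaluates to 0.
Run set: v4, v5, v6, v7, v9 (5 run).
Changed values: in1, v4, v5, v6, v7, v9.

Initial pass — values computed on the first demand:
  v4 = absv(9) = 9
  v5 = min2(9, 9) = 9
  v6 = add(9, 9) = 18
  v7 = max2(18, 9) = 18
  v9 = mul(18, 18) = 324

Second demand — change propagation:
  v4: re-runs because in1 9->-6; new result 6.
  v5: re-runs because v4 9->6; in1 9->-6; new result -6.
  v6: re-runs because v5 9->-6; v4 9->6; new result 0.
  v7: re-runs because v6 18->0; v4 9->6; new result 6.
  v9: re-runs because v6 18->0; v7 18->6; new result 0.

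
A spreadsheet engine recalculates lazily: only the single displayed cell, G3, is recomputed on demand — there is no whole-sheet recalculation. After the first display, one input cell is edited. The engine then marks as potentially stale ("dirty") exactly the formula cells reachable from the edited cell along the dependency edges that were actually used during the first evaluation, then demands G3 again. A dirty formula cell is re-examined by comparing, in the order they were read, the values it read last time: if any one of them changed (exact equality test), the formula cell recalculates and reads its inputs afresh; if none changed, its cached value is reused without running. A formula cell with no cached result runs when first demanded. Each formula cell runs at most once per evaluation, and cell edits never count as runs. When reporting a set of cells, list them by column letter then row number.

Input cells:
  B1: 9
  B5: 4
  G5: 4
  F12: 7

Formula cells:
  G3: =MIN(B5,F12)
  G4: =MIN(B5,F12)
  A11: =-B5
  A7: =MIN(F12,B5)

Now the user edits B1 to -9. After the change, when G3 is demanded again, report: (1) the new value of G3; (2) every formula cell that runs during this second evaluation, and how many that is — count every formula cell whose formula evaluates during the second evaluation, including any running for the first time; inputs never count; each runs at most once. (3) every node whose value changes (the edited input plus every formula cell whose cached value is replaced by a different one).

First evaluation (everything demanded from the output):
  G3 = MIN(4, 7) = 4

Propagation after the edit:
  B1 feeds no computation that the output demands — nothing is marked dirty and nothing runs.

Key observation: B1 is never demanded by the output, so the edit triggers no recomputation at all.

New value of G3: 4.
Formula cells that run: none — 0 in total.
Values that change: B1.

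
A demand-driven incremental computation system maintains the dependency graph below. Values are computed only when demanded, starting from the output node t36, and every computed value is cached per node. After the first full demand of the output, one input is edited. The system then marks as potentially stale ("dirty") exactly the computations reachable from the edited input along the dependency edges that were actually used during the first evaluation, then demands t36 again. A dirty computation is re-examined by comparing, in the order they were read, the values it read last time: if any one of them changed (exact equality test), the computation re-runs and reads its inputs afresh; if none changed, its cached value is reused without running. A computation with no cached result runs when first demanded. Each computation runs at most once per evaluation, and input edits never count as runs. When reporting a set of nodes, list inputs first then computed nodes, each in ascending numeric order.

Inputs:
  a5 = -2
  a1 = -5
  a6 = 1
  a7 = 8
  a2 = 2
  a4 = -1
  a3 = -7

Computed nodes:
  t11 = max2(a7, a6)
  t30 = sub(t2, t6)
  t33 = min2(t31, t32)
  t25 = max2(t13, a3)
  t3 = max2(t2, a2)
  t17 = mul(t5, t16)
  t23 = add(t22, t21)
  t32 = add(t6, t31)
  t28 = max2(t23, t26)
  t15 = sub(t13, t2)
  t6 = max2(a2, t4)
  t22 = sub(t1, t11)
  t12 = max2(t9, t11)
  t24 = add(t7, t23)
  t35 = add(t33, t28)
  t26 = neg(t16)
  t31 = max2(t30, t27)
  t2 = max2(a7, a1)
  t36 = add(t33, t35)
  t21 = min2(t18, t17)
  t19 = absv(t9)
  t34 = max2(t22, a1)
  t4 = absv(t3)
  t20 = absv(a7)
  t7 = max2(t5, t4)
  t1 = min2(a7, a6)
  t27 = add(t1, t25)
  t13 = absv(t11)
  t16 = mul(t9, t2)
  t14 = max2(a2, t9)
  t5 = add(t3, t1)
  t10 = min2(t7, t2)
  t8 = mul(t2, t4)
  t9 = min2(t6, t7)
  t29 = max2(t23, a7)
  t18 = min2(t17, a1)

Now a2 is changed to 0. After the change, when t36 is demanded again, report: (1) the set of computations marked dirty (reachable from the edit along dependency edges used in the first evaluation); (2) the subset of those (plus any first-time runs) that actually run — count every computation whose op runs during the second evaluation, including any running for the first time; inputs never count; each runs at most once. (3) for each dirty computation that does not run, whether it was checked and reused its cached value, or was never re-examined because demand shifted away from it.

First evaluation (everything demanded from the output):
  t1 = min2(8, 1) = 1
  t2 = max2(8, -5) = 8
  t3 = max2(8, 2) = 8
  t4 = absv(8) = 8
  t5 = add(8, 1) = 9
  t6 = max2(2, 8) = 8
  t7 = max2(9, 8) = 9
  t9 = min2(8, 9) = 8
  t11 = max2(8, 1) = 8
  t13 = absv(8) = 8
  t16 = mul(8, 8) = 64
  t17 = mul(9, 64) = 576
  t18 = min2(576, -5) = -5
  t21 = min2(-5, 576) = -5
  t22 = sub(1, 8) = -7
  t23 = add(-7, -5) = -12
  t25 = max2(8, -7) = 8
  t26 = neg(64) = -64
  t27 = add(1, 8) = 9
  t28 = max2(-12, -64) = -12
  t30 = sub(8, 8) = 0
  t31 = max2(0, 9) = 9
  t32 = add(8, 9) = 17
  t33 = min2(9, 17) = 9
  t35 = add(9, -12) = -3
  t36 = add(9, -3) = 6

Propagation after the edit:
  t3: runs — a2 2->0; result 8 (same value as before).
  t4: checked — values it read are unchanged (t3 unchanged); reused cached 8 without running.
  t5: checked — values it read are unchanged (t3 unchanged, t1 unchanged); reused cached 9 without running.
  t6: runs — a2 2->0; result 8 (same value as before).
  t7: checked — values it read are unchanged (t5 unchanged, t4 unchanged); reused cached 9 without running.
  t9: checked — values it read are unchanged (t6 unchanged, t7 unchanged); reused cached 8 without running.
  t16: checked — values it read are unchanged (t9 unchanged, t2 unchanged); reused cached 64 without running.
  t17: checked — values it read are unchanged (t5 unchanged, t16 unchanged); reused cached 576 without running.
  t18: checked — values it read are unchanged (t17 unchanged, a1 unchanged); reused cached -5 without running.
  t21: checked — values it read are unchanged (t18 unchanged, t17 unchanged); reused cached -5 without running.
  t23: checked — values it read are unchanged (t22 unchanged, t21 unchanged); reused cached -12 without running.
  t26: checked — values it read are unchanged (t16 unchanged); reused cached -64 without running.
  t28: checked — values it read are unchanged (t23 unchanged, t26 unchanged); reused cached -12 without running.
  t30: checked — values it read are unchanged (t2 unchanged, t6 unchanged); reused cached 0 without running.
  t31: checked — values it read are unchanged (t30 unchanged, t27 unchanged); reused cached 9 without running.
  t32: checked — values it read are unchanged (t6 unchanged, t31 unchanged); reused cached 17 without running.
  t33: checked — values it read are unchanged (t31 unchanged, t32 unchanged); reused cached 9 without running.
  t35: checked — values it read are unchanged (t33 unchanged, t28 unchanged); reused cached -3 without running.
  t36: checked — values it read are unchanged (t33 unchanged, t35 unchanged); reused cached 6 without running.

Key observation: the cutoff stops propagation at t4 — its inputs' values are unchanged, so it reuses its cache.

Marked dirty: t3, t4, t5, t6, t7, t9, t16, t17, t18, t21, t23, t26, t28, t30, t31, t32, t33, t35, t36.
Computations that run: t3, t6 — 2 in total.
Checked but reused from cache: t4, t5, t7, t9, t16, t17, t18, t21, t23, t26, t28, t30, t31, t32, t33, t35, t36.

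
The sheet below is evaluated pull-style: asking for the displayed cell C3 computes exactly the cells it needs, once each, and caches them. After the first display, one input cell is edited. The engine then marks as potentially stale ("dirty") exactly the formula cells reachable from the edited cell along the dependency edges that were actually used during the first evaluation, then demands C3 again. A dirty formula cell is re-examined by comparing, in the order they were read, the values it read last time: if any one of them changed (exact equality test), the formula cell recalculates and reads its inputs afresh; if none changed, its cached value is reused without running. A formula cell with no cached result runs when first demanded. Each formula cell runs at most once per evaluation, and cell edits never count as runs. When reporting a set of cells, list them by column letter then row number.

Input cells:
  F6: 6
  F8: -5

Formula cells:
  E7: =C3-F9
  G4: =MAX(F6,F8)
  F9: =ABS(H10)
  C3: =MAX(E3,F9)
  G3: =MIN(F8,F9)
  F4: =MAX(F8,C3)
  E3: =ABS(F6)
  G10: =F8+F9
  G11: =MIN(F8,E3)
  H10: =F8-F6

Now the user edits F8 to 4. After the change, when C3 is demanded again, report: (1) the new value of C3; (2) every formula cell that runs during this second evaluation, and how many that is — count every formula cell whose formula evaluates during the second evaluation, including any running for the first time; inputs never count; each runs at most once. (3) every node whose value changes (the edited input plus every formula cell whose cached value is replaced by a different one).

Demanding C3 again yields 6.
3 formula cells run: C3, F9, H10.
The nodes whose values change: C3, F8, F9, H10.

First demand of the output computes:
  E3 = ABS(6) = 6
  H10 = -5 - 6 = -11
  F9 = ABS(-11) = 11
  C3 = MAX(6, 11) = 11

After the edit, cleaning proceeds:
  H10: a read changed (F8 -5->4) — executes, giving -2.
  F9: a read changed (H10 -11->-2) — executes, giving 2.
  C3: a read changed (F9 11->2) — executes, giving 6.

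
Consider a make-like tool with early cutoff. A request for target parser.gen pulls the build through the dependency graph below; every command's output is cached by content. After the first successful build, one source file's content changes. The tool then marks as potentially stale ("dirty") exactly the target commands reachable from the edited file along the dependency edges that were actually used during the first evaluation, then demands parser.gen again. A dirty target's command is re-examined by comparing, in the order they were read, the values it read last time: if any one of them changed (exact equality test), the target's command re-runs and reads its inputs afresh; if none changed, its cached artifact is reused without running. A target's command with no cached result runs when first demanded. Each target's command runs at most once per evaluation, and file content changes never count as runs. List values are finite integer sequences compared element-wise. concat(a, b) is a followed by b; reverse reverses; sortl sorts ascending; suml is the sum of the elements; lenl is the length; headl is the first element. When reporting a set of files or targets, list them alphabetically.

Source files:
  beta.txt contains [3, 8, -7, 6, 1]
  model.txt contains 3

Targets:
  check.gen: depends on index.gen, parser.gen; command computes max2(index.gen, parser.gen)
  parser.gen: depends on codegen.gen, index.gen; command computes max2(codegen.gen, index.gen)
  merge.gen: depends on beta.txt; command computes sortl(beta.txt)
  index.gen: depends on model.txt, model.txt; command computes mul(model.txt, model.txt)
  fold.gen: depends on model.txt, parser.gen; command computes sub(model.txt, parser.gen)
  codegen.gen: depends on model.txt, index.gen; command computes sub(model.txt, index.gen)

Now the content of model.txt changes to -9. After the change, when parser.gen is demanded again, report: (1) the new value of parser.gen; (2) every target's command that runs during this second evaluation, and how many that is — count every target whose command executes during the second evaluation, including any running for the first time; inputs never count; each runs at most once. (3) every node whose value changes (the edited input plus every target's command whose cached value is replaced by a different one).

Demanding parser.gen again yields 81.
3 target commands run: codegen.gen, index.gen, parser.gen.
The nodes whose values change: codegen.gen, index.gen, model.txt, parser.gen.

First demand of the output computes:
  index.gen = mul(3, 3) = 9
  codegen.gen = sub(3, 9) = -6
  parser.gen = max2(-6, 9) = 9

After the edit, cleaning proceeds:
  index.gen: a read changed (model.txt 3->-9; model.txt 3->-9) — executes, giving 81.
  codegen.gen: a read changed (model.txt 3->-9; index.gen 9->81) — executes, giving -90.
  parser.gen: a read changed (codegen.gen -6->-90; index.gen 9->81) — executes, giving 81.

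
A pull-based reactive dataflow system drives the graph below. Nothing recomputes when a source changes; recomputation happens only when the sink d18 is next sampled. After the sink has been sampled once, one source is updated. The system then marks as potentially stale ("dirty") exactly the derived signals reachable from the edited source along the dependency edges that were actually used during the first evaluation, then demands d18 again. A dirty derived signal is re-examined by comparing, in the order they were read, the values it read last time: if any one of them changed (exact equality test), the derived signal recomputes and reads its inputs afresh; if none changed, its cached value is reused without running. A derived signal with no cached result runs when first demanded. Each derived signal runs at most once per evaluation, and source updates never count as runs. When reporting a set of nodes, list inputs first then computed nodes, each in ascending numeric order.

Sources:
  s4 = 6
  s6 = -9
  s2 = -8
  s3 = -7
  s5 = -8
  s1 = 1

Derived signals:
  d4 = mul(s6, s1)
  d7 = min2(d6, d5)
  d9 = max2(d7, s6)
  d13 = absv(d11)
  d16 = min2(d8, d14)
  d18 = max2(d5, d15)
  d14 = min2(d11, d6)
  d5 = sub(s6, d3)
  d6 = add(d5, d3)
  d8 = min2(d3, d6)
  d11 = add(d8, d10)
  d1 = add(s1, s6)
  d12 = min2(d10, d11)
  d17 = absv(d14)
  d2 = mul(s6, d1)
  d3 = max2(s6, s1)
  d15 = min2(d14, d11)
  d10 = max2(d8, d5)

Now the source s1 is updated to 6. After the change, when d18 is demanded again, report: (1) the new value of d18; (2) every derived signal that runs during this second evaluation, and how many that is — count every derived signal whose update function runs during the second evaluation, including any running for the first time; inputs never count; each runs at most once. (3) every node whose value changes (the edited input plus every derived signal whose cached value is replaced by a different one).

New value of d18: -15.
Derived signals that run: d3, d5, d6, d8, d10, d18 — 6 in total.
Values that change: s1, d3, d5, d18.
Key observation: the cutoff stops propagation at d11 — its inputs' values are unchanged, so it reuses its cache.

First evaluation (everything demanded from the output):
  d3 = max2(-9, 1) = 1
  d5 = sub(-9, 1) = -10
  d6 = add(-10, 1) = -9
  d8 = min2(1, -9) = -9
  d10 = max2(-9, -10) = -9
  d11 = add(-9, -9) = -18
  d14 = min2(-18, -9) = -18
  d15 = min2(-18, -18) = -18
  d18 = max2(-10, -18) = -10

Propagation after the edit:
  d3: runs — s1 1->6; result 6.
  d5: runs — d3 1->6; result -15.
  d6: runs — d5 -10->-15; d3 1->6; result -9 (same value as before).
  d8: runs — d3 1->6; result -9 (same value as before).
  d10: runs — d5 -10->-15; result -9 (same value as before).
  d11: checked — values it read are unchanged (d8 unchanged, d10 unchanged); reused cached -18 without running.
  d14: checked — values it read are unchanged (d11 unchanged, d6 unchanged); reused cached -18 without running.
  d15: checked — values it read are unchanged (d14 unchanged, d11 unchanged); reused cached -18 without running.
  d18: runs — d5 -10->-15; result -15.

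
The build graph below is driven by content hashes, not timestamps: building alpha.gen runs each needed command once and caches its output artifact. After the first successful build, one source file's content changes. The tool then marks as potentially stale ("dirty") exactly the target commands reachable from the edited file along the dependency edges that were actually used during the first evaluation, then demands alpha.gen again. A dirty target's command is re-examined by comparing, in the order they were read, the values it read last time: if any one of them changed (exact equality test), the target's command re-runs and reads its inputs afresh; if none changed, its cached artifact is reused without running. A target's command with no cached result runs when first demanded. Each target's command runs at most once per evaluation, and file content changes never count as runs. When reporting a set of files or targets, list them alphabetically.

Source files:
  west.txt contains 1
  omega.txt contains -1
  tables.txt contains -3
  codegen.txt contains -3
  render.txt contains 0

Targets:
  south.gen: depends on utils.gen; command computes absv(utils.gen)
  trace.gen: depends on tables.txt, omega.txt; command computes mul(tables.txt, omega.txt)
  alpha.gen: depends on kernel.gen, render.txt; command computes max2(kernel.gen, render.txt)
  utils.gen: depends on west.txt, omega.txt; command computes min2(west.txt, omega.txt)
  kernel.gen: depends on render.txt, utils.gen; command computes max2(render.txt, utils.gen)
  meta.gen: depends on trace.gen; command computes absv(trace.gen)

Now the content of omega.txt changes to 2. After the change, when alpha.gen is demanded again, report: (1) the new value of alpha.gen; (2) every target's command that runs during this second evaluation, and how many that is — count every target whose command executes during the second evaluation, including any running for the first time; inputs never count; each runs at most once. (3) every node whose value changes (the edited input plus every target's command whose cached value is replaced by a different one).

Initial pass — values computed on the first demand:
  utils.gen = min2(1, -1) = -1
  kernel.gen = max2(0, -1) = 0
  alpha.gen = max2(0, 0) = 0

Second demand — change propagation:
  utils.gen: re-runs because omega.txt -1->2; new result 1.
  kernel.gen: re-runs because utils.gen -1->1; new result 1.
  alpha.gen: re-runs because kernel.gen 0->1; new result 1.

alpha.gen now evaluates to 1.
Run set: alpha.gen, kernel.gen, utils.gen (3 run).
Changed values: alpha.gen, kernel.gen, omega.txt, utils.gen.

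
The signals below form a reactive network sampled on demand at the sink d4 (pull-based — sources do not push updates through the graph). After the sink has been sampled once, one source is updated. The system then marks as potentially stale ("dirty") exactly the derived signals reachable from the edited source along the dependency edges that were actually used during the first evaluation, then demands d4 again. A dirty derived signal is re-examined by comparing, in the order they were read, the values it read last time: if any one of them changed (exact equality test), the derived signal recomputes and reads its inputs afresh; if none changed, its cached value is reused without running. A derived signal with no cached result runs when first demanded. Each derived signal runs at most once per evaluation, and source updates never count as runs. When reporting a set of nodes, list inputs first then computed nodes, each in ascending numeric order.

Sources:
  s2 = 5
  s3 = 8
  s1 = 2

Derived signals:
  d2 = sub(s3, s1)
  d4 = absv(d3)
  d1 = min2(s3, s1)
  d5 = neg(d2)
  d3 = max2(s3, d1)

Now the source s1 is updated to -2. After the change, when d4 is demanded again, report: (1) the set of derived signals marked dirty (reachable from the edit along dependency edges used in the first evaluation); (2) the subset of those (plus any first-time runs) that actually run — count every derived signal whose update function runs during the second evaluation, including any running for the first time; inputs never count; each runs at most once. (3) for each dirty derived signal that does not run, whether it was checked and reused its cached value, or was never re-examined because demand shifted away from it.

Initial pass — values computed on the first demand:
  d1 = min2(8, 2) = 2
  d3 = max2(8, 2) = 8
  d4 = absv(8) = 8

Second demand — change propagation:
  d1: re-runs because s1 2->-2; new result -2.
  d3: re-runs because d1 2->-2; new result 8 (unchanged).
  d4: re-examined; everything it read last time is the same (d3 unchanged) — cache 8 kept, no run.

The important point: d3 recomputes to an identical value, and the output ends up unchanged.

Dirty set: d1, d3, d4.
Run set: d1, d3 (2 run).
Re-examined without running (cache reused): d4.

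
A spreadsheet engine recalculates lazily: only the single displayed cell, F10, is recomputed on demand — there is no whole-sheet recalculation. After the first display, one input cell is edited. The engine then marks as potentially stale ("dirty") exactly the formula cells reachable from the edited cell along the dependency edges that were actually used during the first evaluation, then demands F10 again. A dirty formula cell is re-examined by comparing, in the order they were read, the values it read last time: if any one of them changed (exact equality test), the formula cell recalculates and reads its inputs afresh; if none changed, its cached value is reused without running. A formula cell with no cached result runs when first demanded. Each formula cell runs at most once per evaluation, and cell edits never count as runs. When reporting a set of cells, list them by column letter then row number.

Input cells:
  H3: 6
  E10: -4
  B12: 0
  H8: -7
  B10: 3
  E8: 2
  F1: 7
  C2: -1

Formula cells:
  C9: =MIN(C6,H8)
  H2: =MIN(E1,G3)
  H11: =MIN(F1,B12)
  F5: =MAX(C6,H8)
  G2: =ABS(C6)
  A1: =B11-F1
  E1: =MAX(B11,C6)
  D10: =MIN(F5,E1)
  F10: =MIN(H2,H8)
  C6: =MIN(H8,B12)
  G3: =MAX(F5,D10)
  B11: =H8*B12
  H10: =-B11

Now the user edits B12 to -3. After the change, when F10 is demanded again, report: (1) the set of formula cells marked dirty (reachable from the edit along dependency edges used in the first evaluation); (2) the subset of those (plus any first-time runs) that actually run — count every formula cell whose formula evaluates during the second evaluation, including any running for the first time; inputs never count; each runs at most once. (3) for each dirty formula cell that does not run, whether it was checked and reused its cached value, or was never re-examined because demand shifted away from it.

Marked dirty: B11, C6, D10, E1, F5, F10, G3, H2.
Formula cells that run: B11, C6, D10, E1, H2 — 5 in total.
Checked but reused from cache: F5, F10, G3.
Key observation: the cutoff stops propagation at F5 — its inputs' values are unchanged, so it reuses its cache.

First evaluation (everything demanded from the output):
  B11 = -7 * 0 = 0
  C6 = MIN(-7, 0) = -7
  E1 = MAX(0, -7) = 0
  F5 = MAX(-7, -7) = -7
  D10 = MIN(-7, 0) = -7
  G3 = MAX(-7, -7) = -7
  H2 = MIN(0, -7) = -7
  F10 = MIN(-7, -7) = -7

Propagation after the edit:
  B11: runs — B12 0->-3; result 21.
  C6: runs — B12 0->-3; result -7 (same value as before).
  E1: runs — B11 0->21; result 21.
  F5: checked — values it read are unchanged (C6 unchanged, H8 unchanged); reused cached -7 without running.
  D10: runs — E1 0->21; result -7 (same value as before).
  G3: checked — values it read are unchanged (F5 unchanged, D10 unchanged); reused cached -7 without running.
  H2: runs — E1 0->21; result -7 (same value as before).
  F10: checked — values it read are unchanged (H2 unchanged, H8 unchanged); reused cached -7 without running.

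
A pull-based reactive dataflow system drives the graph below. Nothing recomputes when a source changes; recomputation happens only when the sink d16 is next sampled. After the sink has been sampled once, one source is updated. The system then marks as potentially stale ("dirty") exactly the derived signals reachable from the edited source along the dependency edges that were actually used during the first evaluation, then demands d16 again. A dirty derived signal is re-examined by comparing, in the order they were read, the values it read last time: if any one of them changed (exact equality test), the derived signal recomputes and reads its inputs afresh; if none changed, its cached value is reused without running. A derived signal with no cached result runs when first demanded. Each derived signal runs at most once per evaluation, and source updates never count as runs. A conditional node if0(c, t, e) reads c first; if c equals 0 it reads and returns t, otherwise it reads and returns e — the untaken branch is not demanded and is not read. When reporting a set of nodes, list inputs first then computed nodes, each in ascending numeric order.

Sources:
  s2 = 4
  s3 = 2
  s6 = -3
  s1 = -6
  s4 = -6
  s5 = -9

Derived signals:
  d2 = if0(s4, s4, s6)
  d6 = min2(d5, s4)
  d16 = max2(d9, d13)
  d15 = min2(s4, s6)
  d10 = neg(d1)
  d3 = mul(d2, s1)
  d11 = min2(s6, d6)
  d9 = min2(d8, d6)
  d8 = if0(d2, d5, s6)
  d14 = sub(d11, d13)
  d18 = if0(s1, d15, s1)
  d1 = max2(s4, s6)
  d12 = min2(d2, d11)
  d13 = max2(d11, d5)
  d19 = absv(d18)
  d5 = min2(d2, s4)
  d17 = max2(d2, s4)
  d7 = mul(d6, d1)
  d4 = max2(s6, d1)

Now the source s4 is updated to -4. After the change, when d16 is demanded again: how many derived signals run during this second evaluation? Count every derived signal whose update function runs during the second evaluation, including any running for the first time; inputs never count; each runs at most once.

First evaluation (everything demanded from the output):
  d2 = if0(s4=-6 -> else branch s6) = -3
  d5 = min2(-3, -6) = -6
  d6 = min2(-6, -6) = -6
  d8 = if0(d2=-3 -> else branch s6) = -3
  d9 = min2(-3, -6) = -6
  d11 = min2(-3, -6) = -6
  d13 = max2(-6, -6) = -6
  d16 = max2(-6, -6) = -6

Propagation after the edit:
  d2: runs — s4 -6->-4; result -3 (same value as before).
  d5: runs — s4 -6->-4; result -4.
  d6: runs — d5 -6->-4; s4 -6->-4; result -4.
  d8: checked — values it read are unchanged (d2 unchanged, s6 unchanged); reused cached -3 without running.
  d9: runs — d6 -6->-4; result -4.
  d11: runs — d6 -6->-4; result -4.
  d13: runs — d11 -6->-4; d5 -6->-4; result -4.
  d16: runs — d9 -6->-4; d13 -6->-4; result -4.

Key observation: the cutoff stops propagation at d8 — its inputs' values are unchanged, so it reuses its cache.

Derived signals that run: d2, d5, d6, d9, d11, d13, d16 — 7 in total.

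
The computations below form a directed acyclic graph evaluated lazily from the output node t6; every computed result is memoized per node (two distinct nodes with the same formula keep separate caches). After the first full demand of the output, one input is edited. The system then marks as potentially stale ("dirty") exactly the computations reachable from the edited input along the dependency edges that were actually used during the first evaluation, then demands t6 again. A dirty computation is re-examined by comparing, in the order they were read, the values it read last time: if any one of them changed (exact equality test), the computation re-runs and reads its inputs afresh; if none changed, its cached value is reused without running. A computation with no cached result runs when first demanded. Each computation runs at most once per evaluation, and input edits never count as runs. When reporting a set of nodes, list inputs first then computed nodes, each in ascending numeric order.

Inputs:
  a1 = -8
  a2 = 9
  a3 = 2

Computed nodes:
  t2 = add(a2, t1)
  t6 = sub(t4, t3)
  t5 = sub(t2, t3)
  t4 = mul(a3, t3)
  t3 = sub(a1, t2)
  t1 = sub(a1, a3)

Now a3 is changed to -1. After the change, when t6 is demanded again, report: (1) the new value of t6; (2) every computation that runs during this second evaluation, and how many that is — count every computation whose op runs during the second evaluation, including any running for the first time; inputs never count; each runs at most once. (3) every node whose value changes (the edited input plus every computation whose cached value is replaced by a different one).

Demanding t6 again yields 20.
5 computations run: t1, t2, t3, t4, t6.
The nodes whose values change: a3, t1, t2, t3, t4, t6.

First demand of the output computes:
  t1 = sub(-8, 2) = -10
  t2 = add(9, -10) = -1
  t3 = sub(-8, -1) = -7
  t4 = mul(2, -7) = -14
  t6 = sub(-14, -7) = -7

After the edit, cleaning proceeds:
  t1: a read changed (a3 2->-1) — executes, giving -7.
  t2: a read changed (t1 -10->-7) — executes, giving 2.
  t3: a read changed (t2 -1->2) — executes, giving -10.
  t4: a read changed (a3 2->-1; t3 -7->-10) — executes, giving 10.
  t6: a read changed (t4 -14->10; t3 -7->-10) — executes, giving 20.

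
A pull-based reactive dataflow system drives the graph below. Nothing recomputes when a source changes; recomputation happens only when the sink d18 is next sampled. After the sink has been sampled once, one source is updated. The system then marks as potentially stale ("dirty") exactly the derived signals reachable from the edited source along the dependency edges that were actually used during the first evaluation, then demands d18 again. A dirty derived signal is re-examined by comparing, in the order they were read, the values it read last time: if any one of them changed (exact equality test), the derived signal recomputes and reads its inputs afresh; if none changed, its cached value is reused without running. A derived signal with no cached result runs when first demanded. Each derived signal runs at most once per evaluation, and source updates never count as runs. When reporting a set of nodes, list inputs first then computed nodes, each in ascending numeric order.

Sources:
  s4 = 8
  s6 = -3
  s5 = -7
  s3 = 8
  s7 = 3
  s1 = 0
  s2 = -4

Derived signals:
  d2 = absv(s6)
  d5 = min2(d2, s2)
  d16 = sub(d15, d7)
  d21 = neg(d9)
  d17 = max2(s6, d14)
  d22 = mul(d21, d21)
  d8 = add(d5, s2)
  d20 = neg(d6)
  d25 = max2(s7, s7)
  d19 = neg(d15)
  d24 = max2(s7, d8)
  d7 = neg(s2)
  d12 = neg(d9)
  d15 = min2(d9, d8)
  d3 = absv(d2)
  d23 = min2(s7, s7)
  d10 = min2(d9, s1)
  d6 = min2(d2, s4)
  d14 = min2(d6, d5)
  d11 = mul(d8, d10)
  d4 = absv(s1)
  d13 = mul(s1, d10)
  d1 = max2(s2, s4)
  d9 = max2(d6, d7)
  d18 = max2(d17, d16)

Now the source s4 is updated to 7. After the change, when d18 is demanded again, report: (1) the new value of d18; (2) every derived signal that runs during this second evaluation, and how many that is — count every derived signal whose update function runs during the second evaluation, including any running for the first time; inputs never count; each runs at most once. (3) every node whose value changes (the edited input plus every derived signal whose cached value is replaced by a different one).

First evaluation (everything demanded from the output):
  d2 = absv(-3) = 3
  d5 = min2(3, -4) = -4
  d6 = min2(3, 8) = 3
  d7 = neg(-4) = 4
  d8 = add(-4, -4) = -8
  d9 = max2(3, 4) = 4
  d14 = min2(3, -4) = -4
  d15 = min2(4, -8) = -8
  d16 = sub(-8, 4) = -12
  d17 = max2(-3, -4) = -3
  d18 = max2(-3, -12) = -3

Propagation after the edit:
  d6: runs — s4 8->7; result 3 (same value as before).
  d9: checked — values it read are unchanged (d6 unchanged, d7 unchanged); reused cached 4 without running.
  d14: checked — values it read are unchanged (d6 unchanged, d5 unchanged); reused cached -4 without running.
  d15: checked — values it read are unchanged (d9 unchanged, d8 unchanged); reused cached -8 without running.
  d16: checked — values it read are unchanged (d15 unchanged, d7 unchanged); reused cached -12 without running.
  d17: checked — values it read are unchanged (s6 unchanged, d14 unchanged); reused cached -3 without running.
  d18: checked — values it read are unchanged (d17 unchanged, d16 unchanged); reused cached -3 without running.

Key observation: the change is absorbed at d6 — it re-runs but produces the same value, and the output's value is unchanged.

New value of d18: -3.
Derived signals that run: d6 — 1 in total.
Values that change: s4.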